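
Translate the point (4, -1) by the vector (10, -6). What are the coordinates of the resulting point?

Translation by (10, -6) (homogeneous matrix [[1, 0, 10], [0, 1, -6], [0, 0, 1]]):
x' = 4 + 10 = 14
y' = -1 + -6 = -7
Result: (14, -7)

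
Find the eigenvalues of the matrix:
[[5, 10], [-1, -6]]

Characteristic equation: det(A - λI) = 0
λ² - (trace)λ + (det) = 0
trace = 5 + -6 = -1, det = (5)(-6) - (10)(-1) = -20
λ² - (-1)λ + (-20) = 0
λ = (-1 ± √((-1)² - 4·(-20))) / 2 = (-1 ± √81) / 2
Solving: λ = -5, 4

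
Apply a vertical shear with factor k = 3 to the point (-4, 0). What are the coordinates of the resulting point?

Shear matrix for vertical shear with factor k = 3:
[[1, 0], [3, 1]]
Result: (-4, 0) → (-4, -12)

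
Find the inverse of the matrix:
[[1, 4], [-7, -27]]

For [[a,b],[c,d]], inverse = (1/det)·[[d,-b],[-c,a]]
det = (1)(-27) - (4)(-7) = -27 - -28 = 1
Inverse = [[-27, -4], [7, 1]]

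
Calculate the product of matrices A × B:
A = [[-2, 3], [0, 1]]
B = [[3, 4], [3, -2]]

Matrix multiplication:
C[0][0] = -2×3 + 3×3 = 3
C[0][1] = -2×4 + 3×-2 = -14
C[1][0] = 0×3 + 1×3 = 3
C[1][1] = 0×4 + 1×-2 = -2
Result: [[3, -14], [3, -2]]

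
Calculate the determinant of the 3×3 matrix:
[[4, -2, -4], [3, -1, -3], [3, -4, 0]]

Expansion along first row:
det = 4·det([[-1,-3],[-4,0]]) - -2·det([[3,-3],[3,0]]) + -4·det([[3,-1],[3,-4]])
    = 4·(-1·0 - -3·-4) - -2·(3·0 - -3·3) + -4·(3·-4 - -1·3)
    = 4·-12 - -2·9 + -4·-9
    = -48 + 18 + 36 = 6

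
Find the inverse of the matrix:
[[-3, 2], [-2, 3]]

For [[a,b],[c,d]], inverse = (1/det)·[[d,-b],[-c,a]]
det = (-3)(3) - (2)(-2) = -9 - -4 = -5
Inverse = (1/-5)·[[3, -2], [2, -3]]
= [[-3/5, 2/5], [-2/5, 3/5]]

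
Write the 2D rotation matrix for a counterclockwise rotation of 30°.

Rotation matrix formula: [[cos θ, -sin θ], [sin θ, cos θ]]
For θ = 30°:
cos(30°) = √3/2
sin(30°) = 1/2
Result: [[√3/2, -1/2], [1/2, √3/2]]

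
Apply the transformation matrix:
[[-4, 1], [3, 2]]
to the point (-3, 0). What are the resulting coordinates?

Matrix multiplication:
[[-4, 1], [3, 2]] × [-3, 0]ᵀ
= [(-4)(-3) + (1)(0), (3)(-3) + (2)(0)]ᵀ
= [12, -9]ᵀ
Result: (12, -9)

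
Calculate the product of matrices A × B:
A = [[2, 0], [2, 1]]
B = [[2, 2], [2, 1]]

Matrix multiplication:
C[0][0] = 2×2 + 0×2 = 4
C[0][1] = 2×2 + 0×1 = 4
C[1][0] = 2×2 + 1×2 = 6
C[1][1] = 2×2 + 1×1 = 5
Result: [[4, 4], [6, 5]]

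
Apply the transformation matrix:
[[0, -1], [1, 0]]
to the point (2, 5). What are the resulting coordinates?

Matrix multiplication:
[[0, -1], [1, 0]] × [2, 5]ᵀ
= [(0)(2) + (-1)(5), (1)(2) + (0)(5)]ᵀ
= [-5, 2]ᵀ
Result: (-5, 2)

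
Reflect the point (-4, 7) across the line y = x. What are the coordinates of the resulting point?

Reflection across line y = x: (-4, 7) → (7, -4)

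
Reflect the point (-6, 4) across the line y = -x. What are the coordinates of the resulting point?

Reflection across line y = -x: (-6, 4) → (-4, 6)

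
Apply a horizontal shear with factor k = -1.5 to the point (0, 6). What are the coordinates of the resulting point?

Shear matrix for horizontal shear with factor k = -1.5:
[[1, -1.50], [0, 1]]
Result: (0, 6) → (-9, 6)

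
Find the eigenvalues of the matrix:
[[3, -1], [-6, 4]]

Characteristic equation: det(A - λI) = 0
λ² - (trace)λ + (det) = 0
trace = 3 + 4 = 7, det = (3)(4) - (-1)(-6) = 6
λ² - (7)λ + (6) = 0
λ = (7 ± √((7)² - 4·(6))) / 2 = (7 ± √25) / 2
Solving: λ = 1, 6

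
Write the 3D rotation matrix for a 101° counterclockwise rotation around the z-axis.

Rotation matrix for counterclockwise 101° around z-axis:
cos(101°) = -0.1908, sin(101°) = 0.9816
Result: [[-0.1908, -0.9816, 0], [0.9816, -0.1908, 0], [0, 0, 1]]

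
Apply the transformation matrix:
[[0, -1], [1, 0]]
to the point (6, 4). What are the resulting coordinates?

Matrix multiplication:
[[0, -1], [1, 0]] × [6, 4]ᵀ
= [(0)(6) + (-1)(4), (1)(6) + (0)(4)]ᵀ
= [-4, 6]ᵀ
Result: (-4, 6)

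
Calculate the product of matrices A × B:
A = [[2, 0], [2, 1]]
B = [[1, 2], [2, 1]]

Matrix multiplication:
C[0][0] = 2×1 + 0×2 = 2
C[0][1] = 2×2 + 0×1 = 4
C[1][0] = 2×1 + 1×2 = 4
C[1][1] = 2×2 + 1×1 = 5
Result: [[2, 4], [4, 5]]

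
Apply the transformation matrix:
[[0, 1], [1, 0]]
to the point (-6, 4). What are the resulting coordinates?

Matrix multiplication:
[[0, 1], [1, 0]] × [-6, 4]ᵀ
= [(0)(-6) + (1)(4), (1)(-6) + (0)(4)]ᵀ
= [4, -6]ᵀ
Result: (4, -6)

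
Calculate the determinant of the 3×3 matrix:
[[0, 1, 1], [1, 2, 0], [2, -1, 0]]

Expansion along first row:
det = 0·det([[2,0],[-1,0]]) - 1·det([[1,0],[2,0]]) + 1·det([[1,2],[2,-1]])
    = 0·(2·0 - 0·-1) - 1·(1·0 - 0·2) + 1·(1·-1 - 2·2)
    = 0·0 - 1·0 + 1·-5
    = 0 + 0 + -5 = -5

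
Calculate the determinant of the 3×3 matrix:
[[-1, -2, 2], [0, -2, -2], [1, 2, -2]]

Expansion along first row:
det = -1·det([[-2,-2],[2,-2]]) - -2·det([[0,-2],[1,-2]]) + 2·det([[0,-2],[1,2]])
    = -1·(-2·-2 - -2·2) - -2·(0·-2 - -2·1) + 2·(0·2 - -2·1)
    = -1·8 - -2·2 + 2·2
    = -8 + 4 + 4 = 0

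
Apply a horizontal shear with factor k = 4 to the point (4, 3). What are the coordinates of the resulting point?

Shear matrix for horizontal shear with factor k = 4:
[[1, 4], [0, 1]]
Result: (4, 3) → (16, 3)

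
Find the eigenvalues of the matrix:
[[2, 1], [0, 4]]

Characteristic equation: det(A - λI) = 0
λ² - (trace)λ + (det) = 0
trace = 2 + 4 = 6, det = (2)(4) - (1)(0) = 8
λ² - (6)λ + (8) = 0
λ = (6 ± √((6)² - 4·(8))) / 2 = (6 ± √4) / 2
Solving: λ = 2, 4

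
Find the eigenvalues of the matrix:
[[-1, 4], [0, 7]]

Characteristic equation: det(A - λI) = 0
λ² - (trace)λ + (det) = 0
trace = -1 + 7 = 6, det = (-1)(7) - (4)(0) = -7
λ² - (6)λ + (-7) = 0
λ = (6 ± √((6)² - 4·(-7))) / 2 = (6 ± √64) / 2
Solving: λ = -1, 7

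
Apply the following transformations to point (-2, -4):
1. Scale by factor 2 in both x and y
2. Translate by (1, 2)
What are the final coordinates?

Step 1: Scale (-2, -4) by 2 → (-4, -8)
Step 2: Translate by (1, 2) → (-3, -6)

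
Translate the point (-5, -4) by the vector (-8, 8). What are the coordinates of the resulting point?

Translation by (-8, 8) (homogeneous matrix [[1, 0, -8], [0, 1, 8], [0, 0, 1]]):
x' = -5 + -8 = -13
y' = -4 + 8 = 4
Result: (-13, 4)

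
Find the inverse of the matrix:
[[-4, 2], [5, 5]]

For [[a,b],[c,d]], inverse = (1/det)·[[d,-b],[-c,a]]
det = (-4)(5) - (2)(5) = -20 - 10 = -30
Inverse = (1/-30)·[[5, -2], [-5, -4]]
= [[-1/6, 1/15], [1/6, 2/15]]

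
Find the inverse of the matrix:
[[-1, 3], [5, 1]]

For [[a,b],[c,d]], inverse = (1/det)·[[d,-b],[-c,a]]
det = (-1)(1) - (3)(5) = -1 - 15 = -16
Inverse = (1/-16)·[[1, -3], [-5, -1]]
= [[-1/16, 3/16], [5/16, 1/16]]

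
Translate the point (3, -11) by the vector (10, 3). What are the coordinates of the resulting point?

Translation by (10, 3) (homogeneous matrix [[1, 0, 10], [0, 1, 3], [0, 0, 1]]):
x' = 3 + 10 = 13
y' = -11 + 3 = -8
Result: (13, -8)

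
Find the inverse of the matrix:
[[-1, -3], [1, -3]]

For [[a,b],[c,d]], inverse = (1/det)·[[d,-b],[-c,a]]
det = (-1)(-3) - (-3)(1) = 3 - -3 = 6
Inverse = (1/6)·[[-3, 3], [-1, -1]]
= [[-1/2, 1/2], [-1/6, -1/6]]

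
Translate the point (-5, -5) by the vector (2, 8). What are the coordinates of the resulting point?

Translation by (2, 8) (homogeneous matrix [[1, 0, 2], [0, 1, 8], [0, 0, 1]]):
x' = -5 + 2 = -3
y' = -5 + 8 = 3
Result: (-3, 3)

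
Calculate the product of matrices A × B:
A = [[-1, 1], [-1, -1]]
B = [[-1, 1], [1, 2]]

Matrix multiplication:
C[0][0] = -1×-1 + 1×1 = 2
C[0][1] = -1×1 + 1×2 = 1
C[1][0] = -1×-1 + -1×1 = 0
C[1][1] = -1×1 + -1×2 = -3
Result: [[2, 1], [0, -3]]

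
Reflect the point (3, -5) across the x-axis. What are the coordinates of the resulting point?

Reflection across x-axis: (3, -5) → (3, 5)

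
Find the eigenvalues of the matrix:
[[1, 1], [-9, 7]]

Characteristic equation: det(A - λI) = 0
λ² - (trace)λ + (det) = 0
trace = 1 + 7 = 8, det = (1)(7) - (1)(-9) = 16
λ² - (8)λ + (16) = 0
λ = (8 ± √((8)² - 4·(16))) / 2 = (8 ± √0) / 2
Solving: λ = 4, 4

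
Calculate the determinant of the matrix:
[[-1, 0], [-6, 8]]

For a 2×2 matrix [[a, b], [c, d]], det = ad - bc
det = (-1)(8) - (0)(-6) = -8 - 0 = -8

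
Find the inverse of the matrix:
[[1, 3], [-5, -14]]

For [[a,b],[c,d]], inverse = (1/det)·[[d,-b],[-c,a]]
det = (1)(-14) - (3)(-5) = -14 - -15 = 1
Inverse = [[-14, -3], [5, 1]]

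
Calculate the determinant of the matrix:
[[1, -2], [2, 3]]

For a 2×2 matrix [[a, b], [c, d]], det = ad - bc
det = (1)(3) - (-2)(2) = 3 - -4 = 7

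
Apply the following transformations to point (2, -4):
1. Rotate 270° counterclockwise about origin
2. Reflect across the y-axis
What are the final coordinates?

Step 1: Rotate 270° → (-4, -2)
Step 2: Reflect across y-axis → (4, -2)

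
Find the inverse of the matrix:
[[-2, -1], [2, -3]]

For [[a,b],[c,d]], inverse = (1/det)·[[d,-b],[-c,a]]
det = (-2)(-3) - (-1)(2) = 6 - -2 = 8
Inverse = (1/8)·[[-3, 1], [-2, -2]]
= [[-3/8, 1/8], [-1/4, -1/4]]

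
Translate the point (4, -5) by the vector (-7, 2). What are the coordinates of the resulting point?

Translation by (-7, 2) (homogeneous matrix [[1, 0, -7], [0, 1, 2], [0, 0, 1]]):
x' = 4 + -7 = -3
y' = -5 + 2 = -3
Result: (-3, -3)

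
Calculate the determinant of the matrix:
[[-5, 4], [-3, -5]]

For a 2×2 matrix [[a, b], [c, d]], det = ad - bc
det = (-5)(-5) - (4)(-3) = 25 - -12 = 37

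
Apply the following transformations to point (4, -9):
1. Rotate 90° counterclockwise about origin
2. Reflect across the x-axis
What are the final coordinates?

Step 1: Rotate 90° → (9, 4)
Step 2: Reflect across x-axis → (9, -4)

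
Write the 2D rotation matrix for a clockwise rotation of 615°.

Rotation matrix formula: [[cos θ, -sin θ], [sin θ, cos θ]]
A clockwise rotation by 615° is equivalent to a counterclockwise rotation by -615°.
For θ = -615°:
cos(-615°) = -0.2588
sin(-615°) = 0.9659
Result: [[-0.2588, -0.9659], [0.9659, -0.2588]]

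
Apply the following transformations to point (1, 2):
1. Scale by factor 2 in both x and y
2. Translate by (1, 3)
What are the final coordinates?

Step 1: Scale (1, 2) by 2 → (2, 4)
Step 2: Translate by (1, 3) → (3, 7)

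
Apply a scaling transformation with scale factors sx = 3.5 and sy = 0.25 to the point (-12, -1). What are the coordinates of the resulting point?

Scaling matrix:
[[3.50, 0], [0, 0.25]]
Result: (-12 × 3.5, -1 × 0.25) = (-42, -0.25)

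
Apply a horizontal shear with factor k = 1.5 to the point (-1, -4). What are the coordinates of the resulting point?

Shear matrix for horizontal shear with factor k = 1.5:
[[1, 1.50], [0, 1]]
Result: (-1, -4) → (-7, -4)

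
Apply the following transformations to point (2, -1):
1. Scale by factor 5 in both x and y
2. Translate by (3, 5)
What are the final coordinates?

Step 1: Scale (2, -1) by 5 → (10, -5)
Step 2: Translate by (3, 5) → (13, 0)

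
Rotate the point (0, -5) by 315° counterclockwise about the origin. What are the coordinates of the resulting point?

Rotation matrix for 315°: [[cos 315°, -sin 315°], [sin 315°, cos 315°]] ≈ [[0.707107, 0.707107], [-0.707107, 0.707107]]
[[0.707107, 0.707107], [-0.707107, 0.707107]] × [0, -5]ᵀ ≈ [-3.5355, -3.5355]ᵀ
Result: (-3.5355, -3.5355)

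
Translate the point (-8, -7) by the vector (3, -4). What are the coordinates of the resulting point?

Translation by (3, -4) (homogeneous matrix [[1, 0, 3], [0, 1, -4], [0, 0, 1]]):
x' = -8 + 3 = -5
y' = -7 + -4 = -11
Result: (-5, -11)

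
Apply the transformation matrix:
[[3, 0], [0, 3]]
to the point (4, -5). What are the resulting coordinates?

Matrix multiplication:
[[3, 0], [0, 3]] × [4, -5]ᵀ
= [(3)(4) + (0)(-5), (0)(4) + (3)(-5)]ᵀ
= [12, -15]ᵀ
Result: (12, -15)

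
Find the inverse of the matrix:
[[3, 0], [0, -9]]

For [[a,b],[c,d]], inverse = (1/det)·[[d,-b],[-c,a]]
det = (3)(-9) - (0)(0) = -27 - 0 = -27
Inverse = (1/-27)·[[-9, 0], [0, 3]]
= [[1/3, 0], [0, -1/9]]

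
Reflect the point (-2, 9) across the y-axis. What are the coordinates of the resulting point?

Reflection across y-axis: (-2, 9) → (2, 9)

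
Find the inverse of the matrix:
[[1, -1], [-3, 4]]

For [[a,b],[c,d]], inverse = (1/det)·[[d,-b],[-c,a]]
det = (1)(4) - (-1)(-3) = 4 - 3 = 1
Inverse = [[4, 1], [3, 1]]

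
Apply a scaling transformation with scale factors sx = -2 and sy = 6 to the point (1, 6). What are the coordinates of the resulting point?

Scaling matrix:
[[-2, 0], [0, 6]]
Result: (1 × -2, 6 × 6) = (-2, 36)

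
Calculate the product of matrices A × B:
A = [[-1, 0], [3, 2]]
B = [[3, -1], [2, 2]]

Matrix multiplication:
C[0][0] = -1×3 + 0×2 = -3
C[0][1] = -1×-1 + 0×2 = 1
C[1][0] = 3×3 + 2×2 = 13
C[1][1] = 3×-1 + 2×2 = 1
Result: [[-3, 1], [13, 1]]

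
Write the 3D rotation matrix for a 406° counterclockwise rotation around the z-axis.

Rotation matrix for counterclockwise 406° around z-axis:
cos(406°) = 0.6947, sin(406°) = 0.7193
Result: [[0.6947, -0.7193, 0], [0.7193, 0.6947, 0], [0, 0, 1]]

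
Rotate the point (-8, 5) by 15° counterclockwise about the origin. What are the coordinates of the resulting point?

Rotation matrix for 15°: [[cos 15°, -sin 15°], [sin 15°, cos 15°]] ≈ [[0.965926, -0.258819], [0.258819, 0.965926]]
[[0.965926, -0.258819], [0.258819, 0.965926]] × [-8, 5]ᵀ ≈ [-9.0215, 2.7591]ᵀ
Result: (-9.0215, 2.7591)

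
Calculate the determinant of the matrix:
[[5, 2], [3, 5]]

For a 2×2 matrix [[a, b], [c, d]], det = ad - bc
det = (5)(5) - (2)(3) = 25 - 6 = 19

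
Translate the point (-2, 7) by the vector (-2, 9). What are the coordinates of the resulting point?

Translation by (-2, 9) (homogeneous matrix [[1, 0, -2], [0, 1, 9], [0, 0, 1]]):
x' = -2 + -2 = -4
y' = 7 + 9 = 16
Result: (-4, 16)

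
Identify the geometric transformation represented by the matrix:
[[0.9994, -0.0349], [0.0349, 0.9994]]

This matrix represents: rotation by 2° counterclockwise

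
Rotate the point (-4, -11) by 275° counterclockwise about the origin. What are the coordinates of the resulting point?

Rotation matrix for 275°: [[cos 275°, -sin 275°], [sin 275°, cos 275°]] ≈ [[0.087156, 0.996195], [-0.996195, 0.087156]]
[[0.087156, 0.996195], [-0.996195, 0.087156]] × [-4, -11]ᵀ ≈ [-11.3068, 3.0261]ᵀ
Result: (-11.3068, 3.0261)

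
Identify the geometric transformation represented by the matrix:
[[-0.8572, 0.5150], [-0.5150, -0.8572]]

This matrix represents: rotation by 211° counterclockwise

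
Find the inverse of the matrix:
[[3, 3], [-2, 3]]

For [[a,b],[c,d]], inverse = (1/det)·[[d,-b],[-c,a]]
det = (3)(3) - (3)(-2) = 9 - -6 = 15
Inverse = (1/15)·[[3, -3], [2, 3]]
= [[1/5, -1/5], [2/15, 1/5]]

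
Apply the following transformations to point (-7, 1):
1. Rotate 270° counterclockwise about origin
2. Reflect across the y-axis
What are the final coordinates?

Step 1: Rotate 270° → (1, 7)
Step 2: Reflect across y-axis → (-1, 7)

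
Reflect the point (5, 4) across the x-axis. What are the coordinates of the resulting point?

Reflection across x-axis: (5, 4) → (5, -4)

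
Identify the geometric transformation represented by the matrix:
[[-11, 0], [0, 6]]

This matrix represents: non-uniform scaling by sx = -11, sy = 6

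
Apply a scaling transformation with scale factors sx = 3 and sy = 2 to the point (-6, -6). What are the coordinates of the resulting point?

Scaling matrix:
[[3, 0], [0, 2]]
Result: (-6 × 3, -6 × 2) = (-18, -12)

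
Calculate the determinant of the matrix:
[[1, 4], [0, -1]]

For a 2×2 matrix [[a, b], [c, d]], det = ad - bc
det = (1)(-1) - (4)(0) = -1 - 0 = -1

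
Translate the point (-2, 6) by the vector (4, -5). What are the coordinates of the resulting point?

Translation by (4, -5) (homogeneous matrix [[1, 0, 4], [0, 1, -5], [0, 0, 1]]):
x' = -2 + 4 = 2
y' = 6 + -5 = 1
Result: (2, 1)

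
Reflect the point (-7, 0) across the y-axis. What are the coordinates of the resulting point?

Reflection across y-axis: (-7, 0) → (7, 0)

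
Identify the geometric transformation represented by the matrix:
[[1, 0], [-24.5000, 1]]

This matrix represents: vertical shear with factor -24.5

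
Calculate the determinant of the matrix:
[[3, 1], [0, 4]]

For a 2×2 matrix [[a, b], [c, d]], det = ad - bc
det = (3)(4) - (1)(0) = 12 - 0 = 12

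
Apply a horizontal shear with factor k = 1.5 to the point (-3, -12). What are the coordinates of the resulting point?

Shear matrix for horizontal shear with factor k = 1.5:
[[1, 1.50], [0, 1]]
Result: (-3, -12) → (-21, -12)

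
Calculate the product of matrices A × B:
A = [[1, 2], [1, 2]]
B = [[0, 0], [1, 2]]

Matrix multiplication:
C[0][0] = 1×0 + 2×1 = 2
C[0][1] = 1×0 + 2×2 = 4
C[1][0] = 1×0 + 2×1 = 2
C[1][1] = 1×0 + 2×2 = 4
Result: [[2, 4], [2, 4]]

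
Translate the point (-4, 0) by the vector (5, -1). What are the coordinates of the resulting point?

Translation by (5, -1) (homogeneous matrix [[1, 0, 5], [0, 1, -1], [0, 0, 1]]):
x' = -4 + 5 = 1
y' = 0 + -1 = -1
Result: (1, -1)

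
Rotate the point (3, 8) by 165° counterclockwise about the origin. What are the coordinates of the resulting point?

Rotation matrix for 165°: [[cos 165°, -sin 165°], [sin 165°, cos 165°]] ≈ [[-0.965926, -0.258819], [0.258819, -0.965926]]
[[-0.965926, -0.258819], [0.258819, -0.965926]] × [3, 8]ᵀ ≈ [-4.9683, -6.9509]ᵀ
Result: (-4.9683, -6.9509)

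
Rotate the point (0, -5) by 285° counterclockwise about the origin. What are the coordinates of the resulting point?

Rotation matrix for 285°: [[cos 285°, -sin 285°], [sin 285°, cos 285°]] ≈ [[0.258819, 0.965926], [-0.965926, 0.258819]]
[[0.258819, 0.965926], [-0.965926, 0.258819]] × [0, -5]ᵀ ≈ [-4.8296, -1.2941]ᵀ
Result: (-4.8296, -1.2941)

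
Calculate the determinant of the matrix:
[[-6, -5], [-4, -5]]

For a 2×2 matrix [[a, b], [c, d]], det = ad - bc
det = (-6)(-5) - (-5)(-4) = 30 - 20 = 10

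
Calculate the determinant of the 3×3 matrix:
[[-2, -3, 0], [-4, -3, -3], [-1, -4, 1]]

Expansion along first row:
det = -2·det([[-3,-3],[-4,1]]) - -3·det([[-4,-3],[-1,1]]) + 0·det([[-4,-3],[-1,-4]])
    = -2·(-3·1 - -3·-4) - -3·(-4·1 - -3·-1) + 0·(-4·-4 - -3·-1)
    = -2·-15 - -3·-7 + 0·13
    = 30 + -21 + 0 = 9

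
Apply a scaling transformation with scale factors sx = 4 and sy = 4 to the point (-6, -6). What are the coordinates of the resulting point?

Scaling matrix:
[[4, 0], [0, 4]]
Result: (-6 × 4, -6 × 4) = (-24, -24)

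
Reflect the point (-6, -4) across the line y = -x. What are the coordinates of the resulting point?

Reflection across line y = -x: (-6, -4) → (4, 6)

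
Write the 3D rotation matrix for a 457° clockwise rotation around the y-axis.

Rotation matrix for clockwise 457° around y-axis:
A clockwise rotation by 457° is a counterclockwise rotation by -457°.
cos(-457°) = -0.1219, sin(-457°) = -0.9925
Result: [[-0.1219, 0, -0.9925], [0, 1, 0], [0.9925, 0, -0.1219]]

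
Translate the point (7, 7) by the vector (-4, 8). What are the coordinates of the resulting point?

Translation by (-4, 8) (homogeneous matrix [[1, 0, -4], [0, 1, 8], [0, 0, 1]]):
x' = 7 + -4 = 3
y' = 7 + 8 = 15
Result: (3, 15)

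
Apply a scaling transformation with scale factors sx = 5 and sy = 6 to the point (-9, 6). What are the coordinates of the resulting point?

Scaling matrix:
[[5, 0], [0, 6]]
Result: (-9 × 5, 6 × 6) = (-45, 36)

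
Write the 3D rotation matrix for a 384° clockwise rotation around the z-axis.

Rotation matrix for clockwise 384° around z-axis:
A clockwise rotation by 384° is a counterclockwise rotation by -384°.
cos(-384°) = 0.9135, sin(-384°) = -0.4067
Result: [[0.9135, 0.4067, 0], [-0.4067, 0.9135, 0], [0, 0, 1]]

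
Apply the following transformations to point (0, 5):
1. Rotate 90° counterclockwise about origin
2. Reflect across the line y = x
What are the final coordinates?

Step 1: Rotate 90° → (-5, 0)
Step 2: Reflect across line y = x → (0, -5)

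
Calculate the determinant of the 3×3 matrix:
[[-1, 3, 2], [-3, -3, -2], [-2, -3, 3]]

Expansion along first row:
det = -1·det([[-3,-2],[-3,3]]) - 3·det([[-3,-2],[-2,3]]) + 2·det([[-3,-3],[-2,-3]])
    = -1·(-3·3 - -2·-3) - 3·(-3·3 - -2·-2) + 2·(-3·-3 - -3·-2)
    = -1·-15 - 3·-13 + 2·3
    = 15 + 39 + 6 = 60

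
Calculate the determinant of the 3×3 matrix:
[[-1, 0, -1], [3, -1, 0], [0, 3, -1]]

Expansion along first row:
det = -1·det([[-1,0],[3,-1]]) - 0·det([[3,0],[0,-1]]) + -1·det([[3,-1],[0,3]])
    = -1·(-1·-1 - 0·3) - 0·(3·-1 - 0·0) + -1·(3·3 - -1·0)
    = -1·1 - 0·-3 + -1·9
    = -1 + 0 + -9 = -10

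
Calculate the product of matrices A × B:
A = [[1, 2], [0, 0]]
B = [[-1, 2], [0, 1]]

Matrix multiplication:
C[0][0] = 1×-1 + 2×0 = -1
C[0][1] = 1×2 + 2×1 = 4
C[1][0] = 0×-1 + 0×0 = 0
C[1][1] = 0×2 + 0×1 = 0
Result: [[-1, 4], [0, 0]]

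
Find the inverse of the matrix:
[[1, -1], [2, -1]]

For [[a,b],[c,d]], inverse = (1/det)·[[d,-b],[-c,a]]
det = (1)(-1) - (-1)(2) = -1 - -2 = 1
Inverse = [[-1, 1], [-2, 1]]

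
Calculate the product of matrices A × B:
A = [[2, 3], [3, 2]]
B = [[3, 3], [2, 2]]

Matrix multiplication:
C[0][0] = 2×3 + 3×2 = 12
C[0][1] = 2×3 + 3×2 = 12
C[1][0] = 3×3 + 2×2 = 13
C[1][1] = 3×3 + 2×2 = 13
Result: [[12, 12], [13, 13]]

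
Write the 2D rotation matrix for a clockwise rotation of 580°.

Rotation matrix formula: [[cos θ, -sin θ], [sin θ, cos θ]]
A clockwise rotation by 580° is equivalent to a counterclockwise rotation by -580°.
For θ = -580°:
cos(-580°) = -0.7660
sin(-580°) = 0.6428
Result: [[-0.7660, -0.6428], [0.6428, -0.7660]]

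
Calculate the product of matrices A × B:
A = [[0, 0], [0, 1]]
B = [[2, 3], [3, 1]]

Matrix multiplication:
C[0][0] = 0×2 + 0×3 = 0
C[0][1] = 0×3 + 0×1 = 0
C[1][0] = 0×2 + 1×3 = 3
C[1][1] = 0×3 + 1×1 = 1
Result: [[0, 0], [3, 1]]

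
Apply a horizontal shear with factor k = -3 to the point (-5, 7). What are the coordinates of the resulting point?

Shear matrix for horizontal shear with factor k = -3:
[[1, -3], [0, 1]]
Result: (-5, 7) → (-26, 7)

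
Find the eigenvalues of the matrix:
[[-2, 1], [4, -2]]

Characteristic equation: det(A - λI) = 0
λ² - (trace)λ + (det) = 0
trace = -2 + -2 = -4, det = (-2)(-2) - (1)(4) = 0
λ² - (-4)λ + (0) = 0
λ = (-4 ± √((-4)² - 4·(0))) / 2 = (-4 ± √16) / 2
Solving: λ = -4, 0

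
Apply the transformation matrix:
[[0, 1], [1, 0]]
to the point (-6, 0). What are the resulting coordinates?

Matrix multiplication:
[[0, 1], [1, 0]] × [-6, 0]ᵀ
= [(0)(-6) + (1)(0), (1)(-6) + (0)(0)]ᵀ
= [0, -6]ᵀ
Result: (0, -6)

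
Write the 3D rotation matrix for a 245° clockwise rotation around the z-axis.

Rotation matrix for clockwise 245° around z-axis:
A clockwise rotation by 245° is a counterclockwise rotation by -245°.
cos(-245°) = -0.4226, sin(-245°) = 0.9063
Result: [[-0.4226, -0.9063, 0], [0.9063, -0.4226, 0], [0, 0, 1]]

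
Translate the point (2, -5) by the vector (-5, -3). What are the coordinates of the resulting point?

Translation by (-5, -3) (homogeneous matrix [[1, 0, -5], [0, 1, -3], [0, 0, 1]]):
x' = 2 + -5 = -3
y' = -5 + -3 = -8
Result: (-3, -8)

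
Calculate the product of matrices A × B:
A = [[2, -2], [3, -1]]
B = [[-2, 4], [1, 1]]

Matrix multiplication:
C[0][0] = 2×-2 + -2×1 = -6
C[0][1] = 2×4 + -2×1 = 6
C[1][0] = 3×-2 + -1×1 = -7
C[1][1] = 3×4 + -1×1 = 11
Result: [[-6, 6], [-7, 11]]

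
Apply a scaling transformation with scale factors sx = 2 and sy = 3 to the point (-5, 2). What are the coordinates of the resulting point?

Scaling matrix:
[[2, 0], [0, 3]]
Result: (-5 × 2, 2 × 3) = (-10, 6)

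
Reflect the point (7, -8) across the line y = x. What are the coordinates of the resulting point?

Reflection across line y = x: (7, -8) → (-8, 7)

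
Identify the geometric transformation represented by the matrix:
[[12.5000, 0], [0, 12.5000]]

This matrix represents: uniform scaling by factor 12.5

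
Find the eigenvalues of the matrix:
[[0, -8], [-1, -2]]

Characteristic equation: det(A - λI) = 0
λ² - (trace)λ + (det) = 0
trace = 0 + -2 = -2, det = (0)(-2) - (-8)(-1) = -8
λ² - (-2)λ + (-8) = 0
λ = (-2 ± √((-2)² - 4·(-8))) / 2 = (-2 ± √36) / 2
Solving: λ = -4, 2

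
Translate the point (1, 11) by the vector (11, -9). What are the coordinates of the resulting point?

Translation by (11, -9) (homogeneous matrix [[1, 0, 11], [0, 1, -9], [0, 0, 1]]):
x' = 1 + 11 = 12
y' = 11 + -9 = 2
Result: (12, 2)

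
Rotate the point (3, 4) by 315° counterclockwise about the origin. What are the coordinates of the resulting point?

Rotation matrix for 315°: [[cos 315°, -sin 315°], [sin 315°, cos 315°]] ≈ [[0.707107, 0.707107], [-0.707107, 0.707107]]
[[0.707107, 0.707107], [-0.707107, 0.707107]] × [3, 4]ᵀ ≈ [4.9497, 0.7071]ᵀ
Result: (4.9497, 0.7071)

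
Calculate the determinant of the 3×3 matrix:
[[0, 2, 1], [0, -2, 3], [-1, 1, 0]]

Expansion along first row:
det = 0·det([[-2,3],[1,0]]) - 2·det([[0,3],[-1,0]]) + 1·det([[0,-2],[-1,1]])
    = 0·(-2·0 - 3·1) - 2·(0·0 - 3·-1) + 1·(0·1 - -2·-1)
    = 0·-3 - 2·3 + 1·-2
    = 0 + -6 + -2 = -8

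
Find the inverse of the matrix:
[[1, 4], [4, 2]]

For [[a,b],[c,d]], inverse = (1/det)·[[d,-b],[-c,a]]
det = (1)(2) - (4)(4) = 2 - 16 = -14
Inverse = (1/-14)·[[2, -4], [-4, 1]]
= [[-1/7, 2/7], [2/7, -1/14]]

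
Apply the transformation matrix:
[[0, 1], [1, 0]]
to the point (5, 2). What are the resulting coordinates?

Matrix multiplication:
[[0, 1], [1, 0]] × [5, 2]ᵀ
= [(0)(5) + (1)(2), (1)(5) + (0)(2)]ᵀ
= [2, 5]ᵀ
Result: (2, 5)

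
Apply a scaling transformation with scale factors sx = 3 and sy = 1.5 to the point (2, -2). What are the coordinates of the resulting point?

Scaling matrix:
[[3, 0], [0, 1.50]]
Result: (2 × 3, -2 × 1.5) = (6, -3)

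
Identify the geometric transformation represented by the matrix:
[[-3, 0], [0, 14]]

This matrix represents: non-uniform scaling by sx = -3, sy = 14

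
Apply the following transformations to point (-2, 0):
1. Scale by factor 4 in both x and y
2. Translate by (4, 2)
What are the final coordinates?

Step 1: Scale (-2, 0) by 4 → (-8, 0)
Step 2: Translate by (4, 2) → (-4, 2)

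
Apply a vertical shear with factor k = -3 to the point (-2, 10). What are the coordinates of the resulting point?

Shear matrix for vertical shear with factor k = -3:
[[1, 0], [-3, 1]]
Result: (-2, 10) → (-2, 16)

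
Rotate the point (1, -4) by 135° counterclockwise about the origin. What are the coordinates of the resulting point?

Rotation matrix for 135°: [[cos 135°, -sin 135°], [sin 135°, cos 135°]] ≈ [[-0.707107, -0.707107], [0.707107, -0.707107]]
[[-0.707107, -0.707107], [0.707107, -0.707107]] × [1, -4]ᵀ ≈ [2.1213, 3.5355]ᵀ
Result: (2.1213, 3.5355)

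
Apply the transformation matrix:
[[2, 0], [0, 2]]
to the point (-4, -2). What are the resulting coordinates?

Matrix multiplication:
[[2, 0], [0, 2]] × [-4, -2]ᵀ
= [(2)(-4) + (0)(-2), (0)(-4) + (2)(-2)]ᵀ
= [-8, -4]ᵀ
Result: (-8, -4)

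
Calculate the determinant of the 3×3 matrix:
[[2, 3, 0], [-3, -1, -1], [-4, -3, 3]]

Expansion along first row:
det = 2·det([[-1,-1],[-3,3]]) - 3·det([[-3,-1],[-4,3]]) + 0·det([[-3,-1],[-4,-3]])
    = 2·(-1·3 - -1·-3) - 3·(-3·3 - -1·-4) + 0·(-3·-3 - -1·-4)
    = 2·-6 - 3·-13 + 0·5
    = -12 + 39 + 0 = 27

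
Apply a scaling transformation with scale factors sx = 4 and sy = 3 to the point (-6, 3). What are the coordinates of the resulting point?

Scaling matrix:
[[4, 0], [0, 3]]
Result: (-6 × 4, 3 × 3) = (-24, 9)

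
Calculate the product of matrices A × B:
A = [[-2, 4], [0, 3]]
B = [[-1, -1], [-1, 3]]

Matrix multiplication:
C[0][0] = -2×-1 + 4×-1 = -2
C[0][1] = -2×-1 + 4×3 = 14
C[1][0] = 0×-1 + 3×-1 = -3
C[1][1] = 0×-1 + 3×3 = 9
Result: [[-2, 14], [-3, 9]]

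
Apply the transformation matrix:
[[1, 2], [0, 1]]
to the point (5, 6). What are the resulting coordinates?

Matrix multiplication:
[[1, 2], [0, 1]] × [5, 6]ᵀ
= [(1)(5) + (2)(6), (0)(5) + (1)(6)]ᵀ
= [17, 6]ᵀ
Result: (17, 6)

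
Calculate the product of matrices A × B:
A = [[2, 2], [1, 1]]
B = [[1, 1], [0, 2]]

Matrix multiplication:
C[0][0] = 2×1 + 2×0 = 2
C[0][1] = 2×1 + 2×2 = 6
C[1][0] = 1×1 + 1×0 = 1
C[1][1] = 1×1 + 1×2 = 3
Result: [[2, 6], [1, 3]]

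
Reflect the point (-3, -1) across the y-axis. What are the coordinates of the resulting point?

Reflection across y-axis: (-3, -1) → (3, -1)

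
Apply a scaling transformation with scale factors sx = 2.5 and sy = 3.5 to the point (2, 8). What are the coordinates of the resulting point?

Scaling matrix:
[[2.50, 0], [0, 3.50]]
Result: (2 × 2.5, 8 × 3.5) = (5, 28)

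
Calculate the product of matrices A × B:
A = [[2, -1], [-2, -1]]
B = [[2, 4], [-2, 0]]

Matrix multiplication:
C[0][0] = 2×2 + -1×-2 = 6
C[0][1] = 2×4 + -1×0 = 8
C[1][0] = -2×2 + -1×-2 = -2
C[1][1] = -2×4 + -1×0 = -8
Result: [[6, 8], [-2, -8]]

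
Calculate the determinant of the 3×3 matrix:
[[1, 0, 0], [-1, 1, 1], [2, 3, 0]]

Expansion along first row:
det = 1·det([[1,1],[3,0]]) - 0·det([[-1,1],[2,0]]) + 0·det([[-1,1],[2,3]])
    = 1·(1·0 - 1·3) - 0·(-1·0 - 1·2) + 0·(-1·3 - 1·2)
    = 1·-3 - 0·-2 + 0·-5
    = -3 + 0 + 0 = -3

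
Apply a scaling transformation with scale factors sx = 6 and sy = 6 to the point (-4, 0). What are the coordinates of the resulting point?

Scaling matrix:
[[6, 0], [0, 6]]
Result: (-4 × 6, 0 × 6) = (-24, 0)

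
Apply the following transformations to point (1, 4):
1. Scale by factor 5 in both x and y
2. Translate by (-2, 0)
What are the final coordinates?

Step 1: Scale (1, 4) by 5 → (5, 20)
Step 2: Translate by (-2, 0) → (3, 20)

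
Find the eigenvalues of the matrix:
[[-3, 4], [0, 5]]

Characteristic equation: det(A - λI) = 0
λ² - (trace)λ + (det) = 0
trace = -3 + 5 = 2, det = (-3)(5) - (4)(0) = -15
λ² - (2)λ + (-15) = 0
λ = (2 ± √((2)² - 4·(-15))) / 2 = (2 ± √64) / 2
Solving: λ = -3, 5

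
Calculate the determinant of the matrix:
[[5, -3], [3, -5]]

For a 2×2 matrix [[a, b], [c, d]], det = ad - bc
det = (5)(-5) - (-3)(3) = -25 - -9 = -16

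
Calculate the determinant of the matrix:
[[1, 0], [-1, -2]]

For a 2×2 matrix [[a, b], [c, d]], det = ad - bc
det = (1)(-2) - (0)(-1) = -2 - 0 = -2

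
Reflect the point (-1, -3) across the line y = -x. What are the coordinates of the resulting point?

Reflection across line y = -x: (-1, -3) → (3, 1)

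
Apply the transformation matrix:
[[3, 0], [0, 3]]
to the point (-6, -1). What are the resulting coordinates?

Matrix multiplication:
[[3, 0], [0, 3]] × [-6, -1]ᵀ
= [(3)(-6) + (0)(-1), (0)(-6) + (3)(-1)]ᵀ
= [-18, -3]ᵀ
Result: (-18, -3)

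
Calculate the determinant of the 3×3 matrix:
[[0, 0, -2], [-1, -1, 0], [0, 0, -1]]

Expansion along first row:
det = 0·det([[-1,0],[0,-1]]) - 0·det([[-1,0],[0,-1]]) + -2·det([[-1,-1],[0,0]])
    = 0·(-1·-1 - 0·0) - 0·(-1·-1 - 0·0) + -2·(-1·0 - -1·0)
    = 0·1 - 0·1 + -2·0
    = 0 + 0 + 0 = 0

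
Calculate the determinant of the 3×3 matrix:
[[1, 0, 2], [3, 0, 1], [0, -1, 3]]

Expansion along first row:
det = 1·det([[0,1],[-1,3]]) - 0·det([[3,1],[0,3]]) + 2·det([[3,0],[0,-1]])
    = 1·(0·3 - 1·-1) - 0·(3·3 - 1·0) + 2·(3·-1 - 0·0)
    = 1·1 - 0·9 + 2·-3
    = 1 + 0 + -6 = -5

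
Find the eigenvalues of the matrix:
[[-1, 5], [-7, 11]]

Characteristic equation: det(A - λI) = 0
λ² - (trace)λ + (det) = 0
trace = -1 + 11 = 10, det = (-1)(11) - (5)(-7) = 24
λ² - (10)λ + (24) = 0
λ = (10 ± √((10)² - 4·(24))) / 2 = (10 ± √4) / 2
Solving: λ = 4, 6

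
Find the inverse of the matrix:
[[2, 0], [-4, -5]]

For [[a,b],[c,d]], inverse = (1/det)·[[d,-b],[-c,a]]
det = (2)(-5) - (0)(-4) = -10 - 0 = -10
Inverse = (1/-10)·[[-5, 0], [4, 2]]
= [[1/2, 0], [-2/5, -1/5]]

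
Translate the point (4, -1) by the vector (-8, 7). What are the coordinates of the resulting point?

Translation by (-8, 7) (homogeneous matrix [[1, 0, -8], [0, 1, 7], [0, 0, 1]]):
x' = 4 + -8 = -4
y' = -1 + 7 = 6
Result: (-4, 6)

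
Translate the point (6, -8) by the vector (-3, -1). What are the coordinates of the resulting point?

Translation by (-3, -1) (homogeneous matrix [[1, 0, -3], [0, 1, -1], [0, 0, 1]]):
x' = 6 + -3 = 3
y' = -8 + -1 = -9
Result: (3, -9)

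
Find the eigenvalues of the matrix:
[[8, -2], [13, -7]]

Characteristic equation: det(A - λI) = 0
λ² - (trace)λ + (det) = 0
trace = 8 + -7 = 1, det = (8)(-7) - (-2)(13) = -30
λ² - (1)λ + (-30) = 0
λ = (1 ± √((1)² - 4·(-30))) / 2 = (1 ± √121) / 2
Solving: λ = -5, 6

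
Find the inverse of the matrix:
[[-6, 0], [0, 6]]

For [[a,b],[c,d]], inverse = (1/det)·[[d,-b],[-c,a]]
det = (-6)(6) - (0)(0) = -36 - 0 = -36
Inverse = (1/-36)·[[6, 0], [0, -6]]
= [[-1/6, 0], [0, 1/6]]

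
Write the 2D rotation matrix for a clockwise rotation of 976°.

Rotation matrix formula: [[cos θ, -sin θ], [sin θ, cos θ]]
A clockwise rotation by 976° is equivalent to a counterclockwise rotation by -976°.
For θ = -976°:
cos(-976°) = -0.2419
sin(-976°) = 0.9703
Result: [[-0.2419, -0.9703], [0.9703, -0.2419]]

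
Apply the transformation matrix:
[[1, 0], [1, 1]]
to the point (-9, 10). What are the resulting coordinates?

Matrix multiplication:
[[1, 0], [1, 1]] × [-9, 10]ᵀ
= [(1)(-9) + (0)(10), (1)(-9) + (1)(10)]ᵀ
= [-9, 1]ᵀ
Result: (-9, 1)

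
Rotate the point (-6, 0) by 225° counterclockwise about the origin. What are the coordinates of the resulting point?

Rotation matrix for 225°: [[cos 225°, -sin 225°], [sin 225°, cos 225°]] ≈ [[-0.707107, 0.707107], [-0.707107, -0.707107]]
[[-0.707107, 0.707107], [-0.707107, -0.707107]] × [-6, 0]ᵀ ≈ [4.2426, 4.2426]ᵀ
Result: (4.2426, 4.2426)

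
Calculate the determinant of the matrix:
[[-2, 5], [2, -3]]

For a 2×2 matrix [[a, b], [c, d]], det = ad - bc
det = (-2)(-3) - (5)(2) = 6 - 10 = -4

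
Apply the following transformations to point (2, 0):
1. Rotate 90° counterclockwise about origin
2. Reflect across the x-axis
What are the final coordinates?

Step 1: Rotate 90° → (0, 2)
Step 2: Reflect across x-axis → (0, -2)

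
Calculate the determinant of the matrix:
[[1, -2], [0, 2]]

For a 2×2 matrix [[a, b], [c, d]], det = ad - bc
det = (1)(2) - (-2)(0) = 2 - 0 = 2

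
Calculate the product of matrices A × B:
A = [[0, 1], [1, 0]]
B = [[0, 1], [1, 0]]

Matrix multiplication:
C[0][0] = 0×0 + 1×1 = 1
C[0][1] = 0×1 + 1×0 = 0
C[1][0] = 1×0 + 0×1 = 0
C[1][1] = 1×1 + 0×0 = 1
Result: [[1, 0], [0, 1]]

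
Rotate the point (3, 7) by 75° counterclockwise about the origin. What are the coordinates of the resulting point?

Rotation matrix for 75°: [[cos 75°, -sin 75°], [sin 75°, cos 75°]] ≈ [[0.258819, -0.965926], [0.965926, 0.258819]]
[[0.258819, -0.965926], [0.965926, 0.258819]] × [3, 7]ᵀ ≈ [-5.9850, 4.7095]ᵀ
Result: (-5.9850, 4.7095)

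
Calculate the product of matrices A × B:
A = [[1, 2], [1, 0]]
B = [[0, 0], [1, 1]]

Matrix multiplication:
C[0][0] = 1×0 + 2×1 = 2
C[0][1] = 1×0 + 2×1 = 2
C[1][0] = 1×0 + 0×1 = 0
C[1][1] = 1×0 + 0×1 = 0
Result: [[2, 2], [0, 0]]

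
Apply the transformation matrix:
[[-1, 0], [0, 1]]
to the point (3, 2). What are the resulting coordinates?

Matrix multiplication:
[[-1, 0], [0, 1]] × [3, 2]ᵀ
= [(-1)(3) + (0)(2), (0)(3) + (1)(2)]ᵀ
= [-3, 2]ᵀ
Result: (-3, 2)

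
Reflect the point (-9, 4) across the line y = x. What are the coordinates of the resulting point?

Reflection across line y = x: (-9, 4) → (4, -9)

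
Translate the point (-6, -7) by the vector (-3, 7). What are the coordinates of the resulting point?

Translation by (-3, 7) (homogeneous matrix [[1, 0, -3], [0, 1, 7], [0, 0, 1]]):
x' = -6 + -3 = -9
y' = -7 + 7 = 0
Result: (-9, 0)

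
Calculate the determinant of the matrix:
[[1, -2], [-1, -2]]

For a 2×2 matrix [[a, b], [c, d]], det = ad - bc
det = (1)(-2) - (-2)(-1) = -2 - 2 = -4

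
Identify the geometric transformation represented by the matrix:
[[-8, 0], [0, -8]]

This matrix represents: uniform scaling by factor -8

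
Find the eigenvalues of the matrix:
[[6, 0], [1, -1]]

Characteristic equation: det(A - λI) = 0
λ² - (trace)λ + (det) = 0
trace = 6 + -1 = 5, det = (6)(-1) - (0)(1) = -6
λ² - (5)λ + (-6) = 0
λ = (5 ± √((5)² - 4·(-6))) / 2 = (5 ± √49) / 2
Solving: λ = -1, 6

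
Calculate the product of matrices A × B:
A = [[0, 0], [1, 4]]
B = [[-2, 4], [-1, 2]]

Matrix multiplication:
C[0][0] = 0×-2 + 0×-1 = 0
C[0][1] = 0×4 + 0×2 = 0
C[1][0] = 1×-2 + 4×-1 = -6
C[1][1] = 1×4 + 4×2 = 12
Result: [[0, 0], [-6, 12]]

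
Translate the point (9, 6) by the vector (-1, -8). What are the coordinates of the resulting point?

Translation by (-1, -8) (homogeneous matrix [[1, 0, -1], [0, 1, -8], [0, 0, 1]]):
x' = 9 + -1 = 8
y' = 6 + -8 = -2
Result: (8, -2)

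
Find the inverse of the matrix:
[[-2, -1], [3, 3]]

For [[a,b],[c,d]], inverse = (1/det)·[[d,-b],[-c,a]]
det = (-2)(3) - (-1)(3) = -6 - -3 = -3
Inverse = (1/-3)·[[3, 1], [-3, -2]]
= [[-1, -1/3], [1, 2/3]]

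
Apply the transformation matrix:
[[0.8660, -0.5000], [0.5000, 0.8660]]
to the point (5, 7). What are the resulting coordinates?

Matrix multiplication:
[[0.8660, -0.5000], [0.5000, 0.8660]] × [5, 7]ᵀ
= [(0.8660)(5) + (-0.5000)(7), (0.5000)(5) + (0.8660)(7)]ᵀ
= [0.8300, 8.5620]ᵀ
Result: (0.8300, 8.5620)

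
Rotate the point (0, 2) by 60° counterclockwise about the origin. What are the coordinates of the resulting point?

Rotation matrix for 60°: [[cos 60°, -sin 60°], [sin 60°, cos 60°]] ≈ [[0.500000, -0.866025], [0.866025, 0.500000]]
[[0.500000, -0.866025], [0.866025, 0.500000]] × [0, 2]ᵀ ≈ [-1.7321, 1]ᵀ
Result: (-1.7321, 1)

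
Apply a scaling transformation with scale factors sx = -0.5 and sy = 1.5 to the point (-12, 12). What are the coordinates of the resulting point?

Scaling matrix:
[[-0.50, 0], [0, 1.50]]
Result: (-12 × -0.5, 12 × 1.5) = (6, 18)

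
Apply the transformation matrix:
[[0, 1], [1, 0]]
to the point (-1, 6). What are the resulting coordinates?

Matrix multiplication:
[[0, 1], [1, 0]] × [-1, 6]ᵀ
= [(0)(-1) + (1)(6), (1)(-1) + (0)(6)]ᵀ
= [6, -1]ᵀ
Result: (6, -1)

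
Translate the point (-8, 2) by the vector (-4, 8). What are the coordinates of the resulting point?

Translation by (-4, 8) (homogeneous matrix [[1, 0, -4], [0, 1, 8], [0, 0, 1]]):
x' = -8 + -4 = -12
y' = 2 + 8 = 10
Result: (-12, 10)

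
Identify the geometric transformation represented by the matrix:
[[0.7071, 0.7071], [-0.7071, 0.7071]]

This matrix represents: rotation by 315° counterclockwise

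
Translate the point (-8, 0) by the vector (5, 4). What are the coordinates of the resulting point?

Translation by (5, 4) (homogeneous matrix [[1, 0, 5], [0, 1, 4], [0, 0, 1]]):
x' = -8 + 5 = -3
y' = 0 + 4 = 4
Result: (-3, 4)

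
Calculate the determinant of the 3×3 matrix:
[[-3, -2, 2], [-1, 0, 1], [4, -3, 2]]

Expansion along first row:
det = -3·det([[0,1],[-3,2]]) - -2·det([[-1,1],[4,2]]) + 2·det([[-1,0],[4,-3]])
    = -3·(0·2 - 1·-3) - -2·(-1·2 - 1·4) + 2·(-1·-3 - 0·4)
    = -3·3 - -2·-6 + 2·3
    = -9 + -12 + 6 = -15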